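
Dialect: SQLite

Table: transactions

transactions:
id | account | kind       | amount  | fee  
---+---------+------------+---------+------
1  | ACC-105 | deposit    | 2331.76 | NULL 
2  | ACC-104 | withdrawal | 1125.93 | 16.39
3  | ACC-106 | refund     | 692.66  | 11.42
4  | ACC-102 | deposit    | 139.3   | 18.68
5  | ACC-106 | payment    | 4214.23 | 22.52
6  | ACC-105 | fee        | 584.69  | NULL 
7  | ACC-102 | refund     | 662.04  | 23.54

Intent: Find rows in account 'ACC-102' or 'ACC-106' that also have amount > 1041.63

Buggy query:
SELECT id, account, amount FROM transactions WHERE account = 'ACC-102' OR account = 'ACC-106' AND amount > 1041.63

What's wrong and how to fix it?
Bug: AND binds tighter than OR, so this parses as account = 'ACC-102' OR (account = 'ACC-106' AND amount > 1041.63)

Fix: Group the OR with parentheses (or use IN), then AND the threshold

Corrected query:
SELECT id, account, amount FROM transactions WHERE (account = 'ACC-102' OR account = 'ACC-106') AND amount > 1041.63

Result:
id | account | amount 
---+---------+--------
5  | ACC-106 | 4214.23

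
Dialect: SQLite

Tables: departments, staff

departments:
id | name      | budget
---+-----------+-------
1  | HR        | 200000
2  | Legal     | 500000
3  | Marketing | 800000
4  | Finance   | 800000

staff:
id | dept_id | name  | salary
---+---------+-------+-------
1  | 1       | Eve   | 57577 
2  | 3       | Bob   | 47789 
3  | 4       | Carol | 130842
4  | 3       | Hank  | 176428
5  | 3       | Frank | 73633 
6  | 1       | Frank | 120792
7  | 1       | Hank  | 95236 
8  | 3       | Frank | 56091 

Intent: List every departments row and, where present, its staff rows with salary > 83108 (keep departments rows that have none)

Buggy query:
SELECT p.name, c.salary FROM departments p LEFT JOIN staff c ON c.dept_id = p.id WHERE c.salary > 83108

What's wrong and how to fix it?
Bug: Filtering c.salary in WHERE discards the NULL rows produced by LEFT JOIN, turning it into an inner join

Fix: Put 'c.salary > 83108' in the JOIN's ON clause instead of WHERE

Corrected query:
SELECT p.name, c.salary FROM departments p LEFT JOIN staff c ON c.dept_id = p.id AND c.salary > 83108

Result:
name      | salary
----------+-------
HR        | 95236 
HR        | 120792
Legal     | NULL  
Marketing | 176428
Finance   | 130842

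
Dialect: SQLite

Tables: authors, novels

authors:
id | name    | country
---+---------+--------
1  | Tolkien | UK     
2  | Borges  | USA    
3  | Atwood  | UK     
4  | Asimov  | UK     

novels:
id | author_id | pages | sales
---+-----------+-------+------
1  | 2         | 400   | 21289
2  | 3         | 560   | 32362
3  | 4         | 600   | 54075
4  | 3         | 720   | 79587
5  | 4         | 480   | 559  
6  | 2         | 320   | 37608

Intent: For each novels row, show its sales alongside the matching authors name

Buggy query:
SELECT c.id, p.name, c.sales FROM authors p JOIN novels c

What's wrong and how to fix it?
Bug: Missing join condition: each novels row is matched to all authors rows instead of just its own

Fix: Specify the join condition linking the foreign key to the parent id

Corrected query:
SELECT c.id, p.name, c.sales FROM authors p JOIN novels c ON c.author_id = p.id

Result:
id | name   | sales
---+--------+------
1  | Borges | 21289
2  | Atwood | 32362
3  | Asimov | 54075
4  | Atwood | 79587
5  | Asimov | 559  
6  | Borges | 37608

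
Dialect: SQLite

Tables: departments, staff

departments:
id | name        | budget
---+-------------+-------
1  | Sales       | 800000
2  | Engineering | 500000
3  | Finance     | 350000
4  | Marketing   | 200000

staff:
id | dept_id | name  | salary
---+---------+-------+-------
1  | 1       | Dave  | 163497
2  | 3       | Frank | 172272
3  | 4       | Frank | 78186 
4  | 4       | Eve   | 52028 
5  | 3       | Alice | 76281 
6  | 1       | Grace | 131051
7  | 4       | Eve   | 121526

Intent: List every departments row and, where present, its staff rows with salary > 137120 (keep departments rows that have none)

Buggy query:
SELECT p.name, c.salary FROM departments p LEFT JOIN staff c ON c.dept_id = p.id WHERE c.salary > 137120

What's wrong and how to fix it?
Bug: Filtering c.salary in WHERE discards the NULL rows produced by LEFT JOIN, turning it into an inner join

Fix: Move the right-table condition into the ON clause so unmatched parents are kept

Corrected query:
SELECT p.name, c.salary FROM departments p LEFT JOIN staff c ON c.dept_id = p.id AND c.salary > 137120

Result:
name        | salary
------------+-------
Sales       | 163497
Engineering | NULL  
Finance     | 172272
Marketing   | NULL  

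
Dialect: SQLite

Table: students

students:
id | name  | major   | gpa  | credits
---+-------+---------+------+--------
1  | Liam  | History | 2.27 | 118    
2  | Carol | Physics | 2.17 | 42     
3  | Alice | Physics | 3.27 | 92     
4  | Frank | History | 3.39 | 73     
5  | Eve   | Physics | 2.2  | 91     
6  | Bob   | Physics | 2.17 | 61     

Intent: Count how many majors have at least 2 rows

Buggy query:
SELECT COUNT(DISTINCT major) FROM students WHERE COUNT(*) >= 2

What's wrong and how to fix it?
Bug: WHERE filters individual rows, not groups, so a group-level COUNT is invalid there

Fix: Group first with HAVING COUNT(*) >= 2, then COUNT the resulting groups

Corrected query:
SELECT COUNT(*) FROM (SELECT major FROM students GROUP BY major HAVING COUNT(*) >= 2)

Result:
COUNT(*)
--------
2       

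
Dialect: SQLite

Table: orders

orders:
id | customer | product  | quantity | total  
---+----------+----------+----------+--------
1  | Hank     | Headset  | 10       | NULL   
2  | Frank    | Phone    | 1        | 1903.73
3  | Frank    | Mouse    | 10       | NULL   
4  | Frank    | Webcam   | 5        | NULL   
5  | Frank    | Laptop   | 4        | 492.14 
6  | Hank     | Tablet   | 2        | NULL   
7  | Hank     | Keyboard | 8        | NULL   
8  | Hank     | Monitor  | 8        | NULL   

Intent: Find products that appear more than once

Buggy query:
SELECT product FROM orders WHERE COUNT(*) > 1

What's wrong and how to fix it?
Bug: WHERE can't reference COUNT(*); aggregates are computed after WHERE

Fix: Group first, then use HAVING for the count condition

Corrected query:
SELECT product FROM orders GROUP BY product HAVING COUNT(*) > 1

Result:
(no rows)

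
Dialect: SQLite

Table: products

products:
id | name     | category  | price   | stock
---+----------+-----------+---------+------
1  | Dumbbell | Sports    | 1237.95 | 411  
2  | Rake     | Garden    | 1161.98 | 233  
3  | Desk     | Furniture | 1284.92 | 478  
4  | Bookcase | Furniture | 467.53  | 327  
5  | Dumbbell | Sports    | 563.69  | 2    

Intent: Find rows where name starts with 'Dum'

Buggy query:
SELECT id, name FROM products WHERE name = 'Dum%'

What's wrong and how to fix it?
Bug: '=' compares the literal string including the % character; pattern matching needs LIKE

Fix: Replace '=' with LIKE so 'Dum%' is treated as a pattern

Corrected query:
SELECT id, name FROM products WHERE name LIKE 'Dum%'

Result:
id | name    
---+---------
1  | Dumbbell
5  | Dumbbell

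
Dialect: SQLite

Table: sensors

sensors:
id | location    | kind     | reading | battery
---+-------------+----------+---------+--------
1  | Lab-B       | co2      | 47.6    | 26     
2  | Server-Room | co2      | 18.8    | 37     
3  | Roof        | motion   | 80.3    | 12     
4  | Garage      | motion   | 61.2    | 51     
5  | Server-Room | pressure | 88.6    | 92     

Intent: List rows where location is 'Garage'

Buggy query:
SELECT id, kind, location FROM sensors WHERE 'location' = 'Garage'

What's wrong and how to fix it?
Bug: 'location' in single quotes is a string literal, not the column; the comparison is literal-vs-literal and never true

Fix: Remove the quotes around the column name (or use double quotes for an identifier)

Corrected query:
SELECT id, kind, location FROM sensors WHERE location = 'Garage'

Result:
id | kind   | location
---+--------+---------
4  | motion | Garage  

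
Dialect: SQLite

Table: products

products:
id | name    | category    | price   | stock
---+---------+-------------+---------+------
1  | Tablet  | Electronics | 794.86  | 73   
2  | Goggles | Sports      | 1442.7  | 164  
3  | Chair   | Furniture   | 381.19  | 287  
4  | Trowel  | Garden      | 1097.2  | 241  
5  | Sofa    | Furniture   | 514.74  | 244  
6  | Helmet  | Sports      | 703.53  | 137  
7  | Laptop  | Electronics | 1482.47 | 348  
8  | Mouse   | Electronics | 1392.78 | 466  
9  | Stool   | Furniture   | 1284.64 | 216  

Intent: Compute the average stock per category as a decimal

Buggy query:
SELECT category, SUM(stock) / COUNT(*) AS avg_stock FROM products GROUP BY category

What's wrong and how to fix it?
Bug: Both operands are integers, so '/' performs integer division and truncates

Fix: Cast one side to REAL so the division keeps the fractional part

Corrected query:
SELECT category, SUM(stock) * 1.0 / COUNT(*) AS avg_stock FROM products GROUP BY category

Result:
category    | avg_stock 
------------+-----------
Electronics | 295.666667
Furniture   | 249       
Garden      | 241       
Sports      | 150.5     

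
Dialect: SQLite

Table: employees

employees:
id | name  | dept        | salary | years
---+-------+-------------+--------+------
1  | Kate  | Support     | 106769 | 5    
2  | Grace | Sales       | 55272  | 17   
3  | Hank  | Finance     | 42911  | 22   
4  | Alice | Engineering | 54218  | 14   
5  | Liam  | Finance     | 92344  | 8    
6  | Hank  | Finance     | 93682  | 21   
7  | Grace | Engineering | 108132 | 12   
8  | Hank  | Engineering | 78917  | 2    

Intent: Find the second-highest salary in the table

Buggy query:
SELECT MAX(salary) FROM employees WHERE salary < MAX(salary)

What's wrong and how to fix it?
Bug: The inner MAX is an aggregate inside WHERE, which is not allowed

Fix: Put the inner MAX in a scalar subquery

Corrected query:
SELECT MAX(salary) FROM employees WHERE salary < (SELECT MAX(salary) FROM employees)

Result:
MAX(salary)
-----------
106769     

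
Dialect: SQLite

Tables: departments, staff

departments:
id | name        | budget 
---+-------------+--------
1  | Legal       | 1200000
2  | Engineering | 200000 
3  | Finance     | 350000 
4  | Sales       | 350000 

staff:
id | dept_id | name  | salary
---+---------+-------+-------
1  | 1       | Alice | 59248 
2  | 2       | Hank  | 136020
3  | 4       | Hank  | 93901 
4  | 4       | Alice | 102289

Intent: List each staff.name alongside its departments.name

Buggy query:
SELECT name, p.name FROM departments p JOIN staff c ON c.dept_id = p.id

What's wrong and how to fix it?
Bug: Both tables have a 'name' column; the unqualified reference is ambiguous

Fix: Prefix ambiguous columns with the table alias

Corrected query:
SELECT c.name, p.name FROM departments p JOIN staff c ON c.dept_id = p.id

Result:
name  | name       
------+------------
Alice | Legal      
Hank  | Engineering
Hank  | Sales      
Alice | Sales      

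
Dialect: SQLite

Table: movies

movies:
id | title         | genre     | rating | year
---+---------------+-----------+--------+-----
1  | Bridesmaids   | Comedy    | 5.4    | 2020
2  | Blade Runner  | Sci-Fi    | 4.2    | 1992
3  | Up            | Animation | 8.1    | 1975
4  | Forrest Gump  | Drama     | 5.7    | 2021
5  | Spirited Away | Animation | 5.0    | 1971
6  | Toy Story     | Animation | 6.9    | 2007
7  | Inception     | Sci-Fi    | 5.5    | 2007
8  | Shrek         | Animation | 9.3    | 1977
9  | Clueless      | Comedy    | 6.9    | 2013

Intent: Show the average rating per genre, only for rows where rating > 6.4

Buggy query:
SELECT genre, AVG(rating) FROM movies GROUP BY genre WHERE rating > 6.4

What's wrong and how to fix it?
Bug: Row-level WHERE must come before GROUP BY in the clause order

Fix: Place WHERE between FROM and GROUP BY

Corrected query:
SELECT genre, AVG(rating) FROM movies WHERE rating > 6.4 GROUP BY genre

Result:
genre     | AVG(rating)
----------+------------
Animation | 8.1        
Comedy    | 6.9        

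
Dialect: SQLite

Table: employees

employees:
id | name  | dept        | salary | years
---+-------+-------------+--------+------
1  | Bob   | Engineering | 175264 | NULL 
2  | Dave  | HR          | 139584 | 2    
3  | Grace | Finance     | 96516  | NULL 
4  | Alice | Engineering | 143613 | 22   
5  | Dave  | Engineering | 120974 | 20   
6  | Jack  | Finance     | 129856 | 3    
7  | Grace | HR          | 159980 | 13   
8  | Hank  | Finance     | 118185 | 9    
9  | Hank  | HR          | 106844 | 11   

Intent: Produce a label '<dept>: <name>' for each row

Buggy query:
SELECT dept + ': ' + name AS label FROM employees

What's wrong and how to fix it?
Bug: SQLite uses || for string concatenation; + coerces text to numbers (yielding 0)

Fix: Use the || operator for string concatenation

Corrected query:
SELECT dept || ': ' || name AS label FROM employees

Result:
label             
------------------
Engineering: Bob  
HR: Dave          
Finance: Grace    
Engineering: Alice
Engineering: Dave 
Finance: Jack     
HR: Grace         
Finance: Hank     
HR: Hank          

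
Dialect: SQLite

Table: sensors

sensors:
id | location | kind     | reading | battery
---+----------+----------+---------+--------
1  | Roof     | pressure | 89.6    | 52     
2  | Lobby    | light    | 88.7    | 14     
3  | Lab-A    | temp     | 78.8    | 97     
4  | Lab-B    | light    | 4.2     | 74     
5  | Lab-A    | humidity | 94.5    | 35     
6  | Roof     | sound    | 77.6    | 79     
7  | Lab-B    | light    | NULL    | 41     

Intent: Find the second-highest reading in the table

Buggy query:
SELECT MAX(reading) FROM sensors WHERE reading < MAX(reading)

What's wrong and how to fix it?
Bug: The inner MAX is an aggregate inside WHERE, which is not allowed

Fix: Put the inner MAX in a scalar subquery

Corrected query:
SELECT MAX(reading) FROM sensors WHERE reading < (SELECT MAX(reading) FROM sensors)

Result:
MAX(reading)
------------
89.6        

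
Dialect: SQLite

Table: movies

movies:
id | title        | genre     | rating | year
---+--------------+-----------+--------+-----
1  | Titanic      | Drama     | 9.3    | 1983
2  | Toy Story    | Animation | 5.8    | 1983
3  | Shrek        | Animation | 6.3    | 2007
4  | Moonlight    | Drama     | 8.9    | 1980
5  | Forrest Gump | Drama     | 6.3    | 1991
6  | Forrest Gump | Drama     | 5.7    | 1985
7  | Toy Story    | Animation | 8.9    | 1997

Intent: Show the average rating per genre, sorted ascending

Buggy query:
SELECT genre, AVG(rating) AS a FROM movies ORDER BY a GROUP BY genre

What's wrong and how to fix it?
Bug: ORDER BY appears before GROUP BY; SQL clause order requires GROUP BY first

Fix: Reorder: SELECT … FROM … GROUP BY … ORDER BY …

Corrected query:
SELECT genre, AVG(rating) AS a FROM movies GROUP BY genre ORDER BY a

Result:
genre     | a   
----------+-----
Animation | 7   
Drama     | 7.55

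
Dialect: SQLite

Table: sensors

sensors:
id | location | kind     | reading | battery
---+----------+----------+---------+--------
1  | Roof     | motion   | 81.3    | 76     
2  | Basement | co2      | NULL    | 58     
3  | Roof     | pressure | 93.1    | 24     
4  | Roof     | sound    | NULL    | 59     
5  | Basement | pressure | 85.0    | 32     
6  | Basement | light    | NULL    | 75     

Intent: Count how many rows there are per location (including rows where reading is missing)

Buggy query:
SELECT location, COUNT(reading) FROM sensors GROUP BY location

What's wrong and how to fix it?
Bug: COUNT(column) counts non-NULL values only; rows with NULL reading aren't counted

Fix: Use COUNT(*) to count all rows regardless of NULL

Corrected query:
SELECT location, COUNT(*) FROM sensors GROUP BY location

Result:
location | COUNT(*)
---------+---------
Basement | 3       
Roof     | 3       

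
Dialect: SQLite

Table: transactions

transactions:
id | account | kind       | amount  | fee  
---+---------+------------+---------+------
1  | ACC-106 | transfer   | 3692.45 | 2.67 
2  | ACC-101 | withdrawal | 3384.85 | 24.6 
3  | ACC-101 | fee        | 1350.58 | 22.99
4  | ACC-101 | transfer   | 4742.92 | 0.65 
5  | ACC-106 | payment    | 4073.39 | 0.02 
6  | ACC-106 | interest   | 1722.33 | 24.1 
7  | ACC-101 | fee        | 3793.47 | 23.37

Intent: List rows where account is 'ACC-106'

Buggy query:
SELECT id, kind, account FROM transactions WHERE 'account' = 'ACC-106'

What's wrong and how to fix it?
Bug: 'account' in single quotes is a string literal, not the column; the comparison is literal-vs-literal and never true

Fix: Reference the column as account without single quotes

Corrected query:
SELECT id, kind, account FROM transactions WHERE account = 'ACC-106'

Result:
id | kind     | account
---+----------+--------
1  | transfer | ACC-106
5  | payment  | ACC-106
6  | interest | ACC-106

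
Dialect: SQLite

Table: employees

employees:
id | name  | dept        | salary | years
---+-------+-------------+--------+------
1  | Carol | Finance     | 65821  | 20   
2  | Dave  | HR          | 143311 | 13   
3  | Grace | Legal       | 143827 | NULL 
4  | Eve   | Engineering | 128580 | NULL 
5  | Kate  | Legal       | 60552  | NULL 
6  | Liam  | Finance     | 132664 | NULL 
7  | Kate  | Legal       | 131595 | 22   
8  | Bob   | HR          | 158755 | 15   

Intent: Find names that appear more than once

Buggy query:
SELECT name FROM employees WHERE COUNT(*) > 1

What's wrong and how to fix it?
Bug: COUNT(*) is an aggregate and cannot be used in WHERE

Fix: Group first, then use HAVING for the count condition

Corrected query:
SELECT name FROM employees GROUP BY name HAVING COUNT(*) > 1

Result:
name
----
Kate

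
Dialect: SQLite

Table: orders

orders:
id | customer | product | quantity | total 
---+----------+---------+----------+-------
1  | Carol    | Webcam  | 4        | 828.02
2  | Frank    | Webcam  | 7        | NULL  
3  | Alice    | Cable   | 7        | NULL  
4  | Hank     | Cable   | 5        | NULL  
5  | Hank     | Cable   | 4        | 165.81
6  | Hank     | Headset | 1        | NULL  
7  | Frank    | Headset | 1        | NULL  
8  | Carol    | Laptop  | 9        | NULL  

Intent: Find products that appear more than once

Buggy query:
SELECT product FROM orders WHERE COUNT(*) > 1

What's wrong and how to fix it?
Bug: COUNT(*) is an aggregate and cannot be used in WHERE

Fix: GROUP BY product, then filter groups with HAVING COUNT(*) > 1

Corrected query:
SELECT product FROM orders GROUP BY product HAVING COUNT(*) > 1

Result:
product
-------
Cable  
Headset
Webcam 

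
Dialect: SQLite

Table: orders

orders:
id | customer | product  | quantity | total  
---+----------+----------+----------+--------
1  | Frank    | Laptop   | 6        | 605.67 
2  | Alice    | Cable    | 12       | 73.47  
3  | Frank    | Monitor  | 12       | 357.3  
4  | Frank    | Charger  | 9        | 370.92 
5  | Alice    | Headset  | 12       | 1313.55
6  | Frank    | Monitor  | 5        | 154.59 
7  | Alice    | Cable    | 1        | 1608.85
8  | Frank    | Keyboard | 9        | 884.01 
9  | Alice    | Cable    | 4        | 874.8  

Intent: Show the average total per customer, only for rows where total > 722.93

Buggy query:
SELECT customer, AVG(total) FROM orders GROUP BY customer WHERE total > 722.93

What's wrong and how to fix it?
Bug: Row-level WHERE must come before GROUP BY in the clause order

Fix: Move the WHERE clause before GROUP BY

Corrected query:
SELECT customer, AVG(total) FROM orders WHERE total > 722.93 GROUP BY customer

Result:
customer | AVG(total) 
---------+------------
Alice    | 1265.733333
Frank    | 884.01     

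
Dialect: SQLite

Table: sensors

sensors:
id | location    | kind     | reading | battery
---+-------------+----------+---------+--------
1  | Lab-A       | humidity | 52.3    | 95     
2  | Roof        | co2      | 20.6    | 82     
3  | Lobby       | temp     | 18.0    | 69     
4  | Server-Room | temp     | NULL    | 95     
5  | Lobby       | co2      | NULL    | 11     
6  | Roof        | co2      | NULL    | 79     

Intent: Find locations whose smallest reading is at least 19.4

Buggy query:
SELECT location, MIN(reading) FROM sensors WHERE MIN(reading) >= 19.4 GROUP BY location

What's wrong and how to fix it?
Bug: MIN() in WHERE is a misuse of aggregate

Fix: Replace WHERE with HAVING after the GROUP BY

Corrected query:
SELECT location, MIN(reading) FROM sensors GROUP BY location HAVING MIN(reading) >= 19.4

Result:
location | MIN(reading)
---------+-------------
Lab-A    | 52.3        
Roof     | 20.6        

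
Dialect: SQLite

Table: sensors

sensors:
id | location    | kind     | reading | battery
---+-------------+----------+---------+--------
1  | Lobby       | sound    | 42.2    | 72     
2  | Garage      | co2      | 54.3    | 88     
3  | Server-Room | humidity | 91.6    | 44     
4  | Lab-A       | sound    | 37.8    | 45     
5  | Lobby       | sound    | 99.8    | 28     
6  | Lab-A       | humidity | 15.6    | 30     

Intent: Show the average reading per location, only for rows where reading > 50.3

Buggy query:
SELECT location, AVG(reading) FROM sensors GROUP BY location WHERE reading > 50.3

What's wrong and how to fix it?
Bug: Row-level WHERE must come before GROUP BY in the clause order

Fix: Move the WHERE clause before GROUP BY

Corrected query:
SELECT location, AVG(reading) FROM sensors WHERE reading > 50.3 GROUP BY location

Result:
location    | AVG(reading)
------------+-------------
Garage      | 54.3        
Lobby       | 99.8        
Server-Room | 91.6        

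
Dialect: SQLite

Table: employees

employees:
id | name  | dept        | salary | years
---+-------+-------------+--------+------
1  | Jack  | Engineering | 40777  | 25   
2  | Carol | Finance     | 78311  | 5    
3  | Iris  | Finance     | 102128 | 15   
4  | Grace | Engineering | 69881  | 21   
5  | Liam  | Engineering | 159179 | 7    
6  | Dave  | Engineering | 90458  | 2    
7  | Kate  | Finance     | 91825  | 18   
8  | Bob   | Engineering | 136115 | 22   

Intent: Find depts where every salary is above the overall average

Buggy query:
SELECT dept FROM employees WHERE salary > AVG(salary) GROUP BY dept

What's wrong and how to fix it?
Bug: WHERE evaluates per row before aggregation, so AVG() is unavailable

Fix: Use a subquery for AVG and a HAVING MIN(...) filter so the condition holds for every row in the group

Corrected query:
SELECT dept FROM employees GROUP BY dept HAVING MIN(salary) > (SELECT AVG(salary) FROM employees)

Result:
(no rows)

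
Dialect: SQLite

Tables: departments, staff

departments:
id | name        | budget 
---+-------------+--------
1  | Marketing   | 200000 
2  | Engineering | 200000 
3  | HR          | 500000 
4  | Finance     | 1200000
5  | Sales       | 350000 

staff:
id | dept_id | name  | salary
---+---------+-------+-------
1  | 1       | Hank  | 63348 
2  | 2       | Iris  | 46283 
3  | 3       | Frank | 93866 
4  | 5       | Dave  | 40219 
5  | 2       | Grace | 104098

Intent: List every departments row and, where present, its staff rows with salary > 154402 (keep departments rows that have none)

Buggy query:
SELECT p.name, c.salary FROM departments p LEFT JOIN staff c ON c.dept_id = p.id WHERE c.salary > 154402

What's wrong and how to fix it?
Bug: A WHERE condition on the right-hand table after LEFT JOIN drops unmatched parents

Fix: Put 'c.salary > 154402' in the JOIN's ON clause instead of WHERE

Corrected query:
SELECT p.name, c.salary FROM departments p LEFT JOIN staff c ON c.dept_id = p.id AND c.salary > 154402

Result:
name        | salary
------------+-------
Marketing   | NULL  
Engineering | NULL  
HR          | NULL  
Finance     | NULL  
Sales       | NULL  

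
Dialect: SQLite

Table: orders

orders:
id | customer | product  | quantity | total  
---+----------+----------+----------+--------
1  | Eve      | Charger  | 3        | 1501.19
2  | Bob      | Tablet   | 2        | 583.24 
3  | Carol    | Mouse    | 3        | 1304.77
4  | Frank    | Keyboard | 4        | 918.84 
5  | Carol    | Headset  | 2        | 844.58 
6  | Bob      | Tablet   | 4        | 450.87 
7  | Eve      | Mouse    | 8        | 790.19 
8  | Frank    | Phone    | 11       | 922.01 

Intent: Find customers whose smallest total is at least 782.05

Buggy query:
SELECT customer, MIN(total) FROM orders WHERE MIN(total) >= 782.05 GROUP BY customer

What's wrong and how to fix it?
Bug: MIN() in WHERE is a misuse of aggregate

Fix: Use HAVING for the per-group MIN condition

Corrected query:
SELECT customer, MIN(total) FROM orders GROUP BY customer HAVING MIN(total) >= 782.05

Result:
customer | MIN(total)
---------+-----------
Carol    | 844.58    
Eve      | 790.19    
Frank    | 918.84    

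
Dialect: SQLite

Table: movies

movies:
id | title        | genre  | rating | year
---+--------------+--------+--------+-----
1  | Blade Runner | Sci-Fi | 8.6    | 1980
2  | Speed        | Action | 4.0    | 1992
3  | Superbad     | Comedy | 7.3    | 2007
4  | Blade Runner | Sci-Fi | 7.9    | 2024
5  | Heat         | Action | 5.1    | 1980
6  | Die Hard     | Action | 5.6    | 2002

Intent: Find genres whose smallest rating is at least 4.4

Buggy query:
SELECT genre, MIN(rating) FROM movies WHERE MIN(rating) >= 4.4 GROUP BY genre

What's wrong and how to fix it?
Bug: Aggregates like MIN are computed per group after WHERE runs

Fix: Use HAVING for the per-group MIN condition

Corrected query:
SELECT genre, MIN(rating) FROM movies GROUP BY genre HAVING MIN(rating) >= 4.4

Result:
genre  | MIN(rating)
-------+------------
Comedy | 7.3        
Sci-Fi | 7.9        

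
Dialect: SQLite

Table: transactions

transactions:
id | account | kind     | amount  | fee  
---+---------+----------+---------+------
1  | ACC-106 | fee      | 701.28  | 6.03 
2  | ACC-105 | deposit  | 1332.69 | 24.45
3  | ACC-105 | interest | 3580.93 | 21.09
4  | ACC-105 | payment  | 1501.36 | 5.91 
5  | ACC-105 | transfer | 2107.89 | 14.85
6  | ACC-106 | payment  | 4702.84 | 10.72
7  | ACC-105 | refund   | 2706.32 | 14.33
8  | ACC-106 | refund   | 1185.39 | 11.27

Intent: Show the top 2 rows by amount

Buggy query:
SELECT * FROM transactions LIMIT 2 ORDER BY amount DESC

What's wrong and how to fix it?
Bug: LIMIT must come after ORDER BY

Fix: Sort with ORDER BY, then apply LIMIT

Corrected query:
SELECT * FROM transactions ORDER BY amount DESC LIMIT 2

Result:
id | account | kind     | amount  | fee  
---+---------+----------+---------+------
6  | ACC-106 | payment  | 4702.84 | 10.72
3  | ACC-105 | interest | 3580.93 | 21.09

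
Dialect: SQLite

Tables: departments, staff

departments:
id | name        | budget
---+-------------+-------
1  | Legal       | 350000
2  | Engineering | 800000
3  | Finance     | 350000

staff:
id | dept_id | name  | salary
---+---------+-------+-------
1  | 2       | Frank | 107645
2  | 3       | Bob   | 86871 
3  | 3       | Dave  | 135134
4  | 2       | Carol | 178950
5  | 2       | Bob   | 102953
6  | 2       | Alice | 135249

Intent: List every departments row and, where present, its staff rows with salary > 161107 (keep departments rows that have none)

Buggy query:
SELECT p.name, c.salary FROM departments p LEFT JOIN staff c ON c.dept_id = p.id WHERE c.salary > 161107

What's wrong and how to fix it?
Bug: Filtering c.salary in WHERE discards the NULL rows produced by LEFT JOIN, turning it into an inner join

Fix: Put 'c.salary > 161107' in the JOIN's ON clause instead of WHERE

Corrected query:
SELECT p.name, c.salary FROM departments p LEFT JOIN staff c ON c.dept_id = p.id AND c.salary > 161107

Result:
name        | salary
------------+-------
Legal       | NULL  
Engineering | 178950
Finance     | NULL  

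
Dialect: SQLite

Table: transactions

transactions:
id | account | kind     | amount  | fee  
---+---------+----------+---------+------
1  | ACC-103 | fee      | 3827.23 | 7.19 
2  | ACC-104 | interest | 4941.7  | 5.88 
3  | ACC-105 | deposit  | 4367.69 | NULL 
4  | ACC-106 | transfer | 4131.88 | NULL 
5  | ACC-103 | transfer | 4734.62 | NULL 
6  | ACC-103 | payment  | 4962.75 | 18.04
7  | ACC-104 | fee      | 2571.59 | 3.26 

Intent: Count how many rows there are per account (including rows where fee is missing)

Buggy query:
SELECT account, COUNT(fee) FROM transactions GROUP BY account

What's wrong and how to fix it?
Bug: COUNT(column) counts non-NULL values only; rows with NULL fee aren't counted

Fix: Replace COUNT(fee) with COUNT(*)

Corrected query:
SELECT account, COUNT(*) FROM transactions GROUP BY account

Result:
account | COUNT(*)
--------+---------
ACC-103 | 3       
ACC-104 | 2       
ACC-105 | 1       
ACC-106 | 1       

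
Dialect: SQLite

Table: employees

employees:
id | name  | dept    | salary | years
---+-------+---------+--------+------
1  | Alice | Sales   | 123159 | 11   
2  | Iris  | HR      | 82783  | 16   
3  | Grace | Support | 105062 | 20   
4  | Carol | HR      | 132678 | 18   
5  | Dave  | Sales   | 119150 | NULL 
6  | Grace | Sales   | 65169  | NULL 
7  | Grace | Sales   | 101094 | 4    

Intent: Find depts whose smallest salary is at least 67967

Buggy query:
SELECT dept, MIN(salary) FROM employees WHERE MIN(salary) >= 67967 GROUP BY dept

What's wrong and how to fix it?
Bug: Aggregates like MIN are computed per group after WHERE runs

Fix: Use HAVING for the per-group MIN condition

Corrected query:
SELECT dept, MIN(salary) FROM employees GROUP BY dept HAVING MIN(salary) >= 67967

Result:
dept    | MIN(salary)
--------+------------
HR      | 82783      
Support | 105062     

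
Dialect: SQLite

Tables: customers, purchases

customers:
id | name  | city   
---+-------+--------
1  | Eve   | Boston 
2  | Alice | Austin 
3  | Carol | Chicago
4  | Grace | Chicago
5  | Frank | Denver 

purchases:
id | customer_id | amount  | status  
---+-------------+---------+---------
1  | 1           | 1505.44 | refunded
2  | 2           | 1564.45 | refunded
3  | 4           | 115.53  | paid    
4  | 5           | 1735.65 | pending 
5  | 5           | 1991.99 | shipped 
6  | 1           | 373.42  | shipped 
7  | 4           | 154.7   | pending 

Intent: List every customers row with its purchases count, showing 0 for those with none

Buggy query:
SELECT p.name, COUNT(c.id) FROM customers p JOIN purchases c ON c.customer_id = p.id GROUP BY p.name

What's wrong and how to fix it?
Bug: An inner join excludes parents with zero children

Fix: Switch to LEFT JOIN to retain unmatched parent rows

Corrected query:
SELECT p.name, COUNT(c.id) FROM customers p LEFT JOIN purchases c ON c.customer_id = p.id GROUP BY p.name

Result:
name  | COUNT(c.id)
------+------------
Alice | 1          
Carol | 0          
Eve   | 2          
Frank | 2          
Grace | 2          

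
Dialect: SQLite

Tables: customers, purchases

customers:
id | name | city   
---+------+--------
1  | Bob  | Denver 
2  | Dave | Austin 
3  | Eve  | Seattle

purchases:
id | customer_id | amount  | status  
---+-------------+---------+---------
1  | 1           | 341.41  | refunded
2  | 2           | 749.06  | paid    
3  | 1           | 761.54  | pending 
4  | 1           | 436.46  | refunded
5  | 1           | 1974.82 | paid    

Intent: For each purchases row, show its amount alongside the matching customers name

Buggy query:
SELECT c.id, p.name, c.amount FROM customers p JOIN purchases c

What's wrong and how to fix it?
Bug: JOIN with no ON clause produces a cartesian product; every purchases row pairs with every customers row

Fix: Add ON c.customer_id = p.id to the JOIN

Corrected query:
SELECT c.id, p.name, c.amount FROM customers p JOIN purchases c ON c.customer_id = p.id

Result:
id | name | amount 
---+------+--------
1  | Bob  | 341.41 
2  | Dave | 749.06 
3  | Bob  | 761.54 
4  | Bob  | 436.46 
5  | Bob  | 1974.82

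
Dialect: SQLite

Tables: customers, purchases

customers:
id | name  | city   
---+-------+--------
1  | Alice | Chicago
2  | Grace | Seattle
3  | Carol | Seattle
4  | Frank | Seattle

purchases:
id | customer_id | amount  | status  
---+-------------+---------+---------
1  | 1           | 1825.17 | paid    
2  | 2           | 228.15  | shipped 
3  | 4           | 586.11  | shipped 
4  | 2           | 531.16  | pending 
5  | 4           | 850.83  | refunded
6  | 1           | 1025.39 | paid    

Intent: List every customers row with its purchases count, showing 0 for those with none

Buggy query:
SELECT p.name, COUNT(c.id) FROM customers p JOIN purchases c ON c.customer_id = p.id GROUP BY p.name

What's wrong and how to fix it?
Bug: INNER JOIN drops customers rows that have no matching purchases rows

Fix: Use LEFT JOIN so parents without children still appear (COUNT(c.id) gives 0)

Corrected query:
SELECT p.name, COUNT(c.id) FROM customers p LEFT JOIN purchases c ON c.customer_id = p.id GROUP BY p.name

Result:
name  | COUNT(c.id)
------+------------
Alice | 2          
Carol | 0          
Frank | 2          
Grace | 2          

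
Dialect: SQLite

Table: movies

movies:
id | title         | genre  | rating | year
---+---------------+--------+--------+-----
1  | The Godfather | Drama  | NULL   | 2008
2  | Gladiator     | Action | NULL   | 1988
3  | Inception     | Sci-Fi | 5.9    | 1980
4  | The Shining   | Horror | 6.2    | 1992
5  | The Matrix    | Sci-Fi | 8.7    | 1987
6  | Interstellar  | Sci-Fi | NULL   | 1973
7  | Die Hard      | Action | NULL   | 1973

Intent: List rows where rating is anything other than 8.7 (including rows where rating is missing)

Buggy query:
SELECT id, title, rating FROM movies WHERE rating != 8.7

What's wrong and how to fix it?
Bug: 'rating != 8.7' is unknown when rating is NULL, so NULL rows are silently excluded

Fix: Add an explicit OR rating IS NULL to include the missing-value rows

Corrected query:
SELECT id, title, rating FROM movies WHERE rating != 8.7 OR rating IS NULL

Result:
id | title         | rating
---+---------------+-------
1  | The Godfather | NULL  
2  | Gladiator     | NULL  
3  | Inception     | 5.9   
4  | The Shining   | 6.2   
6  | Interstellar  | NULL  
7  | Die Hard      | NULL  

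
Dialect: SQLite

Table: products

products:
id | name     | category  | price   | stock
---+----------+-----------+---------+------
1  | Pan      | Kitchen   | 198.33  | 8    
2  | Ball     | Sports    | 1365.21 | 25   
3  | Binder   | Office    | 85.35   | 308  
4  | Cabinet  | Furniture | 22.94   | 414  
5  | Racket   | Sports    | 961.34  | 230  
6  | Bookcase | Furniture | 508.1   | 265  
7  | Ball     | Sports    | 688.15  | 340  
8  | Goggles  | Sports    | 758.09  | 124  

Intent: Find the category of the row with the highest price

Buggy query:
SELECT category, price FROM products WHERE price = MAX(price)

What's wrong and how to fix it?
Bug: WHERE is evaluated per row; an aggregate over the whole table isn't defined there

Fix: Wrap MAX in a scalar subquery so WHERE compares against a single value

Corrected query:
SELECT category, price FROM products WHERE price = (SELECT MAX(price) FROM products)

Result:
category | price  
---------+--------
Sports   | 1365.21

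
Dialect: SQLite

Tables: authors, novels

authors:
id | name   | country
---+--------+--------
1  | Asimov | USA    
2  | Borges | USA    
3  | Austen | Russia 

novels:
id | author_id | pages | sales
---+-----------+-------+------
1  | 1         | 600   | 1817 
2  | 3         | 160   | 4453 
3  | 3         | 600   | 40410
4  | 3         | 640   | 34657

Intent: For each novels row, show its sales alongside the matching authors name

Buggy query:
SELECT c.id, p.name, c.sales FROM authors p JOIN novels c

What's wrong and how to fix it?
Bug: JOIN with no ON clause produces a cartesian product; every novels row pairs with every authors row

Fix: Add ON c.author_id = p.id to the JOIN

Corrected query:
SELECT c.id, p.name, c.sales FROM authors p JOIN novels c ON c.author_id = p.id

Result:
id | name   | sales
---+--------+------
1  | Asimov | 1817 
2  | Austen | 4453 
3  | Austen | 40410
4  | Austen | 34657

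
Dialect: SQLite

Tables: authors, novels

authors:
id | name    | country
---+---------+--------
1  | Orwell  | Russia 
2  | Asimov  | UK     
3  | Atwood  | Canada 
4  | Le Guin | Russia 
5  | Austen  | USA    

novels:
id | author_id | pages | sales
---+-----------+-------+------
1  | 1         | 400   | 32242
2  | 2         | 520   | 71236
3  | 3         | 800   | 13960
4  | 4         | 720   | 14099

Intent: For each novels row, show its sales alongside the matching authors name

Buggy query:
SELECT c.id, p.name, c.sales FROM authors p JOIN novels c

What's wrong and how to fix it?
Bug: JOIN with no ON clause produces a cartesian product; every novels row pairs with every authors row

Fix: Specify the join condition linking the foreign key to the parent id

Corrected query:
SELECT c.id, p.name, c.sales FROM authors p JOIN novels c ON c.author_id = p.id

Result:
id | name    | sales
---+---------+------
1  | Orwell  | 32242
2  | Asimov  | 71236
3  | Atwood  | 13960
4  | Le Guin | 14099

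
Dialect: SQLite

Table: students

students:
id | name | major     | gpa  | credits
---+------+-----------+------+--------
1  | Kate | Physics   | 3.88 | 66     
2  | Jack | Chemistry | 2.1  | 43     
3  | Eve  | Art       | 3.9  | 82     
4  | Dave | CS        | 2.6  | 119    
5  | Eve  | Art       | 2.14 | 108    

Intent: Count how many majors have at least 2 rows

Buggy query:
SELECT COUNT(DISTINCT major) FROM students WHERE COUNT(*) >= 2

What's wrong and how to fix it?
Bug: COUNT(*) cannot appear in WHERE; the per-group count doesn't exist yet

Fix: Group first with HAVING COUNT(*) >= 2, then COUNT the resulting groups

Corrected query:
SELECT COUNT(*) FROM (SELECT major FROM students GROUP BY major HAVING COUNT(*) >= 2)

Result:
COUNT(*)
--------
1       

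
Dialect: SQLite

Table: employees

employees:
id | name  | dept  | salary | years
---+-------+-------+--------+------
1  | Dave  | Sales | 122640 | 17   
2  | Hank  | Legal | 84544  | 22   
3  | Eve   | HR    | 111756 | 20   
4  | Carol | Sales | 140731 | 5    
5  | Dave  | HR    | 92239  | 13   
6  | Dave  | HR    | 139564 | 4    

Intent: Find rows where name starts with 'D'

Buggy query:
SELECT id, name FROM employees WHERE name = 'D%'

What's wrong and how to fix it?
Bug: Wildcards only work with LIKE; '=' treats '%' as a literal character

Fix: Use LIKE for wildcard pattern matching

Corrected query:
SELECT id, name FROM employees WHERE name LIKE 'D%'

Result:
id | name
---+-----
1  | Dave
5  | Dave
6  | Dave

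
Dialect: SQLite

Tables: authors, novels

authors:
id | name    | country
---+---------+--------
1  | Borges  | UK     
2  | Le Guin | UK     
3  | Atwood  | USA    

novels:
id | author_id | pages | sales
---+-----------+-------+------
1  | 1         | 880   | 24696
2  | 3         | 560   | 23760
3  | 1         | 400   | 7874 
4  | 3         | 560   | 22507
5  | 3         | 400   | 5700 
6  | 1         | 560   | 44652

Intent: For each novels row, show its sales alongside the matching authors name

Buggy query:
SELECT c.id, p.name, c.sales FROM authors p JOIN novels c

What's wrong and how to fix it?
Bug: JOIN with no ON clause produces a cartesian product; every novels row pairs with every authors row

Fix: Specify the join condition linking the foreign key to the parent id

Corrected query:
SELECT c.id, p.name, c.sales FROM authors p JOIN novels c ON c.author_id = p.id

Result:
id | name   | sales
---+--------+------
1  | Borges | 24696
2  | Atwood | 23760
3  | Borges | 7874 
4  | Atwood | 22507
5  | Atwood | 5700 
6  | Borges | 44652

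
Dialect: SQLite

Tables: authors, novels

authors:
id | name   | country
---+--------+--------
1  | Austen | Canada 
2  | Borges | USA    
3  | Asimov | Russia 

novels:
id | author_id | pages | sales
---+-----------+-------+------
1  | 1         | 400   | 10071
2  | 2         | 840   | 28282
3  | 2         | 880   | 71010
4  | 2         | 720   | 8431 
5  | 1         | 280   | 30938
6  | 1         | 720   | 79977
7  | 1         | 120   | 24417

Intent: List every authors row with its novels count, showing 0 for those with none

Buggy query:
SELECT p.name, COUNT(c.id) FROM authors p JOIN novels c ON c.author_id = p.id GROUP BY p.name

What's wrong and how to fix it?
Bug: An inner join excludes parents with zero children

Fix: Use LEFT JOIN so parents without children still appear (COUNT(c.id) gives 0)

Corrected query:
SELECT p.name, COUNT(c.id) FROM authors p LEFT JOIN novels c ON c.author_id = p.id GROUP BY p.name

Result:
name   | COUNT(c.id)
-------+------------
Asimov | 0          
Austen | 4          
Borges | 3          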